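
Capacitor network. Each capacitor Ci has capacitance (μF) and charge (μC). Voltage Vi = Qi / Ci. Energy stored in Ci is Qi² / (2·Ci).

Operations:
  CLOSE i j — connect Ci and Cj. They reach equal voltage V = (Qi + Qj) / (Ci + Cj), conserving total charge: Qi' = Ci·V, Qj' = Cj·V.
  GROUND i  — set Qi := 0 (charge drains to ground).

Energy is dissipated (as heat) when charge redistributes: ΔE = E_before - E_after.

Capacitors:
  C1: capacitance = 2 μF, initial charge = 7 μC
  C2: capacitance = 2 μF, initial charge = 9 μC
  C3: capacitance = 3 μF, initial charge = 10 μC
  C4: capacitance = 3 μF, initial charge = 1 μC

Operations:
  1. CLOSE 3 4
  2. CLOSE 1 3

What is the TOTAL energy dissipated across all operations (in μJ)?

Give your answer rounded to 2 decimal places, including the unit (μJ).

Initial: C1(2μF, Q=7μC, V=3.50V), C2(2μF, Q=9μC, V=4.50V), C3(3μF, Q=10μC, V=3.33V), C4(3μF, Q=1μC, V=0.33V)
Op 1: CLOSE 3-4: Q_total=11.00, C_total=6.00, V=1.83; Q3=5.50, Q4=5.50; dissipated=6.750
Op 2: CLOSE 1-3: Q_total=12.50, C_total=5.00, V=2.50; Q1=5.00, Q3=7.50; dissipated=1.667
Total dissipated: 8.417 μJ

Answer: 8.42 μJ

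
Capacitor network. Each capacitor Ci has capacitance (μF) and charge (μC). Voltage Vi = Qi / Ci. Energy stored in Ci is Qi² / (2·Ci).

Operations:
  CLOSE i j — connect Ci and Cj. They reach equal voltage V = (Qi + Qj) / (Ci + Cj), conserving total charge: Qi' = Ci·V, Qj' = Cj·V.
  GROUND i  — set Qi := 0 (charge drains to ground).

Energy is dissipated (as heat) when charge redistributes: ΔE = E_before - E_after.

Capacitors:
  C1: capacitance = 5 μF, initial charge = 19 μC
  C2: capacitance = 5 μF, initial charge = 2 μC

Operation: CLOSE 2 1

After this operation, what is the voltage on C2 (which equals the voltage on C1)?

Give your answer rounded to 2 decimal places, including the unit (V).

Answer: 2.10 V

Derivation:
Initial: C1(5μF, Q=19μC, V=3.80V), C2(5μF, Q=2μC, V=0.40V)
Op 1: CLOSE 2-1: Q_total=21.00, C_total=10.00, V=2.10; Q2=10.50, Q1=10.50; dissipated=14.450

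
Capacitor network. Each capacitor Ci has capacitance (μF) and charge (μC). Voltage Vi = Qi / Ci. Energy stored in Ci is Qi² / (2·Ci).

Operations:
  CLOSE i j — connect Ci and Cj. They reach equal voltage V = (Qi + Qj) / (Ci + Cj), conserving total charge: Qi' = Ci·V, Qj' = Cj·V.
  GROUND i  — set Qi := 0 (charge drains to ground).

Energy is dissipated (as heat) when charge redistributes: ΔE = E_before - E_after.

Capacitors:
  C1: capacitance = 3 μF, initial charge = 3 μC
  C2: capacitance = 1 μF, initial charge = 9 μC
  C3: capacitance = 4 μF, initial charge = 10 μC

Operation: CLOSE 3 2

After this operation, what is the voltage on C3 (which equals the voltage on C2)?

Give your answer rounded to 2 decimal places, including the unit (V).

Answer: 3.80 V

Derivation:
Initial: C1(3μF, Q=3μC, V=1.00V), C2(1μF, Q=9μC, V=9.00V), C3(4μF, Q=10μC, V=2.50V)
Op 1: CLOSE 3-2: Q_total=19.00, C_total=5.00, V=3.80; Q3=15.20, Q2=3.80; dissipated=16.900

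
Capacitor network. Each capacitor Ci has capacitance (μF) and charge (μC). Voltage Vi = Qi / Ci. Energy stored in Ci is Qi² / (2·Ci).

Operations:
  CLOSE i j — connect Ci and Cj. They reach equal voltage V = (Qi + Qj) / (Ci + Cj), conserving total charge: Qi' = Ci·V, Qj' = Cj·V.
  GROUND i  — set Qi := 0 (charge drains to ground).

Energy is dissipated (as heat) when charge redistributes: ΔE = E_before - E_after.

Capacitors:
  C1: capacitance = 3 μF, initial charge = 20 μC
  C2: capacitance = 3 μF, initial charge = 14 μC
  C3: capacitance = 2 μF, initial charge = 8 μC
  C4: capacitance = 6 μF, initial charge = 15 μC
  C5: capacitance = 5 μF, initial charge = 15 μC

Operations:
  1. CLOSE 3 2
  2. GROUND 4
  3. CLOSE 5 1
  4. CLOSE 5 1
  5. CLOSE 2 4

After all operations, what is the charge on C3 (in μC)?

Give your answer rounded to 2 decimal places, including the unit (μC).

Answer: 8.80 μC

Derivation:
Initial: C1(3μF, Q=20μC, V=6.67V), C2(3μF, Q=14μC, V=4.67V), C3(2μF, Q=8μC, V=4.00V), C4(6μF, Q=15μC, V=2.50V), C5(5μF, Q=15μC, V=3.00V)
Op 1: CLOSE 3-2: Q_total=22.00, C_total=5.00, V=4.40; Q3=8.80, Q2=13.20; dissipated=0.267
Op 2: GROUND 4: Q4=0; energy lost=18.750
Op 3: CLOSE 5-1: Q_total=35.00, C_total=8.00, V=4.38; Q5=21.88, Q1=13.12; dissipated=12.604
Op 4: CLOSE 5-1: Q_total=35.00, C_total=8.00, V=4.38; Q5=21.88, Q1=13.12; dissipated=0.000
Op 5: CLOSE 2-4: Q_total=13.20, C_total=9.00, V=1.47; Q2=4.40, Q4=8.80; dissipated=19.360
Final charges: Q1=13.12, Q2=4.40, Q3=8.80, Q4=8.80, Q5=21.88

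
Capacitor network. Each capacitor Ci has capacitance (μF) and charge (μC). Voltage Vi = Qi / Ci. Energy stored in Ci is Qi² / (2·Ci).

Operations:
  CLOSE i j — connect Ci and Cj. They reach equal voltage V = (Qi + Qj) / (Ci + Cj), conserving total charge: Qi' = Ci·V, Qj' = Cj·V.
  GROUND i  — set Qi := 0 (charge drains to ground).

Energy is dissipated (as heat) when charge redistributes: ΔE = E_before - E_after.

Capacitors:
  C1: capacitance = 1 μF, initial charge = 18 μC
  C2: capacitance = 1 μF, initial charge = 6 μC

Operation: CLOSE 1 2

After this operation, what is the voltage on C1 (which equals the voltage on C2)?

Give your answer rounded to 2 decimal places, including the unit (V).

Answer: 12.00 V

Derivation:
Initial: C1(1μF, Q=18μC, V=18.00V), C2(1μF, Q=6μC, V=6.00V)
Op 1: CLOSE 1-2: Q_total=24.00, C_total=2.00, V=12.00; Q1=12.00, Q2=12.00; dissipated=36.000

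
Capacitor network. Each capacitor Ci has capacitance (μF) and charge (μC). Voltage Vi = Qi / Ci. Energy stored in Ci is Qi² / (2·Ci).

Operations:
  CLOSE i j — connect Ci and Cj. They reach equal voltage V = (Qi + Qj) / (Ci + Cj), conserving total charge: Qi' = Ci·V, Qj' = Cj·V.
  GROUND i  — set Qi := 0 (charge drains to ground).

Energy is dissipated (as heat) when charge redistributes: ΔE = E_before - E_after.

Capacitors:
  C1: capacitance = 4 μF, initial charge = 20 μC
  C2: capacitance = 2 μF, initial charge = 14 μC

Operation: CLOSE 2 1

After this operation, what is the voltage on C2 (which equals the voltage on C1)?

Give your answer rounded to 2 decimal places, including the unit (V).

Answer: 5.67 V

Derivation:
Initial: C1(4μF, Q=20μC, V=5.00V), C2(2μF, Q=14μC, V=7.00V)
Op 1: CLOSE 2-1: Q_total=34.00, C_total=6.00, V=5.67; Q2=11.33, Q1=22.67; dissipated=2.667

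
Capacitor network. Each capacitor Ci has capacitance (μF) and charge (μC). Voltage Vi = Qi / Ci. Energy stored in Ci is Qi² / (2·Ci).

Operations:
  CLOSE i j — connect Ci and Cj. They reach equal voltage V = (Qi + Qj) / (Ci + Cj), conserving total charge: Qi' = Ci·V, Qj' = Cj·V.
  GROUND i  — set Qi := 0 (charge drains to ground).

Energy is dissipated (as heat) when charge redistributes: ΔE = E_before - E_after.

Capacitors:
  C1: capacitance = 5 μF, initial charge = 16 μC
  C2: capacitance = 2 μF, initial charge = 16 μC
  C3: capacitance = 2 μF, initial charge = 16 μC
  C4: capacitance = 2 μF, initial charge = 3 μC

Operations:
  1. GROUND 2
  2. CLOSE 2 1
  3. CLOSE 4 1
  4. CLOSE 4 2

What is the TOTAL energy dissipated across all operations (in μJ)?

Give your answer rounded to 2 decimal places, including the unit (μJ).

Answer: 71.78 μJ

Derivation:
Initial: C1(5μF, Q=16μC, V=3.20V), C2(2μF, Q=16μC, V=8.00V), C3(2μF, Q=16μC, V=8.00V), C4(2μF, Q=3μC, V=1.50V)
Op 1: GROUND 2: Q2=0; energy lost=64.000
Op 2: CLOSE 2-1: Q_total=16.00, C_total=7.00, V=2.29; Q2=4.57, Q1=11.43; dissipated=7.314
Op 3: CLOSE 4-1: Q_total=14.43, C_total=7.00, V=2.06; Q4=4.12, Q1=10.31; dissipated=0.441
Op 4: CLOSE 4-2: Q_total=8.69, C_total=4.00, V=2.17; Q4=4.35, Q2=4.35; dissipated=0.025
Total dissipated: 71.780 μJ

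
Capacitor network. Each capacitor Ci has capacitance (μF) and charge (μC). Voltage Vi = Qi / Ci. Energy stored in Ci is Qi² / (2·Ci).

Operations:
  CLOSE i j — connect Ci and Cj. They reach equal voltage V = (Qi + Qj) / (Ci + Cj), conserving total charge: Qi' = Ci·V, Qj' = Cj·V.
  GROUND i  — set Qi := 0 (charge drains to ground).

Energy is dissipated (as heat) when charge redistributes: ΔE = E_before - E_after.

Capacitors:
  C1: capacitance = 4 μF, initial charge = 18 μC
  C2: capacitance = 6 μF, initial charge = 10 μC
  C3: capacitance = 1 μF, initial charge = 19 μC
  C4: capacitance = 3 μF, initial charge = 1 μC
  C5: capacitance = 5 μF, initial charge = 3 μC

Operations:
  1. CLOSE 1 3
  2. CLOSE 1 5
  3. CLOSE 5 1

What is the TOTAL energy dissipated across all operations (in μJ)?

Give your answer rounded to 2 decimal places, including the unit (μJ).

Initial: C1(4μF, Q=18μC, V=4.50V), C2(6μF, Q=10μC, V=1.67V), C3(1μF, Q=19μC, V=19.00V), C4(3μF, Q=1μC, V=0.33V), C5(5μF, Q=3μC, V=0.60V)
Op 1: CLOSE 1-3: Q_total=37.00, C_total=5.00, V=7.40; Q1=29.60, Q3=7.40; dissipated=84.100
Op 2: CLOSE 1-5: Q_total=32.60, C_total=9.00, V=3.62; Q1=14.49, Q5=18.11; dissipated=51.378
Op 3: CLOSE 5-1: Q_total=32.60, C_total=9.00, V=3.62; Q5=18.11, Q1=14.49; dissipated=0.000
Total dissipated: 135.478 μJ

Answer: 135.48 μJ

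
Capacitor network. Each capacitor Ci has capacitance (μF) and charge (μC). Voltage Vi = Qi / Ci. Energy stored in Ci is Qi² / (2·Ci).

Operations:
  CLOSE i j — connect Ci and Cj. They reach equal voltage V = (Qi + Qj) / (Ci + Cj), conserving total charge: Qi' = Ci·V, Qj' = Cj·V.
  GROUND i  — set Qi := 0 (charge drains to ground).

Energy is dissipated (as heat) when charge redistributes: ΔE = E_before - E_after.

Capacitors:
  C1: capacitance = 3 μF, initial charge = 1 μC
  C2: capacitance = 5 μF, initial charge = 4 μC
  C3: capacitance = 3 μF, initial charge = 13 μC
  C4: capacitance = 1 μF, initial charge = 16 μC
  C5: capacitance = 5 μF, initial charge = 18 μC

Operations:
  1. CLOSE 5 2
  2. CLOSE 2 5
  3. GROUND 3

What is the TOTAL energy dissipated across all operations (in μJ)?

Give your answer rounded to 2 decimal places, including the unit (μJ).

Answer: 37.97 μJ

Derivation:
Initial: C1(3μF, Q=1μC, V=0.33V), C2(5μF, Q=4μC, V=0.80V), C3(3μF, Q=13μC, V=4.33V), C4(1μF, Q=16μC, V=16.00V), C5(5μF, Q=18μC, V=3.60V)
Op 1: CLOSE 5-2: Q_total=22.00, C_total=10.00, V=2.20; Q5=11.00, Q2=11.00; dissipated=9.800
Op 2: CLOSE 2-5: Q_total=22.00, C_total=10.00, V=2.20; Q2=11.00, Q5=11.00; dissipated=0.000
Op 3: GROUND 3: Q3=0; energy lost=28.167
Total dissipated: 37.967 μJ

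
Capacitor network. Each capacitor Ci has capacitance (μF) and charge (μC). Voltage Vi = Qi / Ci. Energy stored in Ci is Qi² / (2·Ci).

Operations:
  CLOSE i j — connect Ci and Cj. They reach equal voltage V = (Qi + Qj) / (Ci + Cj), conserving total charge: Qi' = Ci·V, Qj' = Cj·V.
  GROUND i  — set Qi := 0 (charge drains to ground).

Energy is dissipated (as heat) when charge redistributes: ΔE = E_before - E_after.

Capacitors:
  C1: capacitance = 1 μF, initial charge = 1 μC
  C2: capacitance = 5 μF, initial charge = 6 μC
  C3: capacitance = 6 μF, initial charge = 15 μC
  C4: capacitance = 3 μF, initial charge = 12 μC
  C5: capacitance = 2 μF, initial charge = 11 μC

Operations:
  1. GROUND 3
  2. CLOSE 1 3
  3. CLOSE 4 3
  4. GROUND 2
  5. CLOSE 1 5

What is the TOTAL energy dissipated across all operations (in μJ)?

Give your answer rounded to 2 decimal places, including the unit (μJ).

Answer: 47.22 μJ

Derivation:
Initial: C1(1μF, Q=1μC, V=1.00V), C2(5μF, Q=6μC, V=1.20V), C3(6μF, Q=15μC, V=2.50V), C4(3μF, Q=12μC, V=4.00V), C5(2μF, Q=11μC, V=5.50V)
Op 1: GROUND 3: Q3=0; energy lost=18.750
Op 2: CLOSE 1-3: Q_total=1.00, C_total=7.00, V=0.14; Q1=0.14, Q3=0.86; dissipated=0.429
Op 3: CLOSE 4-3: Q_total=12.86, C_total=9.00, V=1.43; Q4=4.29, Q3=8.57; dissipated=14.878
Op 4: GROUND 2: Q2=0; energy lost=3.600
Op 5: CLOSE 1-5: Q_total=11.14, C_total=3.00, V=3.71; Q1=3.71, Q5=7.43; dissipated=9.566
Total dissipated: 47.222 μJ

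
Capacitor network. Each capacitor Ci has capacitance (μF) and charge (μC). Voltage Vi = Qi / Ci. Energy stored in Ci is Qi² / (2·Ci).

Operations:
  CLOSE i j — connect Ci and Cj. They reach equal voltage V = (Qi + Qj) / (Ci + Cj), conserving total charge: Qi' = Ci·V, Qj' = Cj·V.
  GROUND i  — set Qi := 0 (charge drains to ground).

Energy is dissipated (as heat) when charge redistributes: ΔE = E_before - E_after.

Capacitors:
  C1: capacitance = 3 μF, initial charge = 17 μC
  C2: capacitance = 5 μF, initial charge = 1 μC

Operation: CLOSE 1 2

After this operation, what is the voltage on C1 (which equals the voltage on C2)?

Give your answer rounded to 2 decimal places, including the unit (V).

Answer: 2.25 V

Derivation:
Initial: C1(3μF, Q=17μC, V=5.67V), C2(5μF, Q=1μC, V=0.20V)
Op 1: CLOSE 1-2: Q_total=18.00, C_total=8.00, V=2.25; Q1=6.75, Q2=11.25; dissipated=28.017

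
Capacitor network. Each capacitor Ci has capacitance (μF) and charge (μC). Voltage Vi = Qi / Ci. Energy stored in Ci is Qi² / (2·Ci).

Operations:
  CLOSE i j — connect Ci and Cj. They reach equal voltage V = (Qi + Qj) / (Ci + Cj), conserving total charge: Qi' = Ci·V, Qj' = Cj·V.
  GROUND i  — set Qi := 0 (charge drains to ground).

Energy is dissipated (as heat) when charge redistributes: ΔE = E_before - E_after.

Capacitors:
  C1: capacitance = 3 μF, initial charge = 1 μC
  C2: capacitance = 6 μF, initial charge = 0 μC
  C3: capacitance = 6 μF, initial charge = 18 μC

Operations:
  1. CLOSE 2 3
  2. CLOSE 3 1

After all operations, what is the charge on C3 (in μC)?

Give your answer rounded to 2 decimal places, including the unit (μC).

Answer: 6.67 μC

Derivation:
Initial: C1(3μF, Q=1μC, V=0.33V), C2(6μF, Q=0μC, V=0.00V), C3(6μF, Q=18μC, V=3.00V)
Op 1: CLOSE 2-3: Q_total=18.00, C_total=12.00, V=1.50; Q2=9.00, Q3=9.00; dissipated=13.500
Op 2: CLOSE 3-1: Q_total=10.00, C_total=9.00, V=1.11; Q3=6.67, Q1=3.33; dissipated=1.361
Final charges: Q1=3.33, Q2=9.00, Q3=6.67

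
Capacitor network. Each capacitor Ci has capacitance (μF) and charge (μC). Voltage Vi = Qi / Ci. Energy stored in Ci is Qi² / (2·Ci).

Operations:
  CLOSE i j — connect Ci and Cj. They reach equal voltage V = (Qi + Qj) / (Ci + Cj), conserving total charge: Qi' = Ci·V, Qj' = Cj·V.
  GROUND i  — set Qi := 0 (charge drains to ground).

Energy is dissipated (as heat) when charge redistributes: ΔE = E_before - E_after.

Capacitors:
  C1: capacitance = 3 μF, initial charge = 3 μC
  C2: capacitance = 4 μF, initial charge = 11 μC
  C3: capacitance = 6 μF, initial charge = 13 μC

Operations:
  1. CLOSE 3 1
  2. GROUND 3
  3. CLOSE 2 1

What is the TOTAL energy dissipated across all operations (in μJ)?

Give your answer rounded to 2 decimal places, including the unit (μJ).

Initial: C1(3μF, Q=3μC, V=1.00V), C2(4μF, Q=11μC, V=2.75V), C3(6μF, Q=13μC, V=2.17V)
Op 1: CLOSE 3-1: Q_total=16.00, C_total=9.00, V=1.78; Q3=10.67, Q1=5.33; dissipated=1.361
Op 2: GROUND 3: Q3=0; energy lost=9.481
Op 3: CLOSE 2-1: Q_total=16.33, C_total=7.00, V=2.33; Q2=9.33, Q1=7.00; dissipated=0.810
Total dissipated: 11.653 μJ

Answer: 11.65 μJ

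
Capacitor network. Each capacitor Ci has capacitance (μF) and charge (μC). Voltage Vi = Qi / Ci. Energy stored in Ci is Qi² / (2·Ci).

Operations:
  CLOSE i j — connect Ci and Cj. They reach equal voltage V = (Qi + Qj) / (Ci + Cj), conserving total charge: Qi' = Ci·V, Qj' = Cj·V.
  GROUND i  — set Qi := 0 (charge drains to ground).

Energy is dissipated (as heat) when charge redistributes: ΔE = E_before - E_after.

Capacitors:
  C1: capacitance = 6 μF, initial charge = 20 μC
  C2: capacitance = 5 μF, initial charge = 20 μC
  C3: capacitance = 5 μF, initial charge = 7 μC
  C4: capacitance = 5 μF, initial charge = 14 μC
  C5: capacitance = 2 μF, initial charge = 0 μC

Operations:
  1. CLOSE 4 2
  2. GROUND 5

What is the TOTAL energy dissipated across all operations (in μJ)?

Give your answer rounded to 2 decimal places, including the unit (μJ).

Initial: C1(6μF, Q=20μC, V=3.33V), C2(5μF, Q=20μC, V=4.00V), C3(5μF, Q=7μC, V=1.40V), C4(5μF, Q=14μC, V=2.80V), C5(2μF, Q=0μC, V=0.00V)
Op 1: CLOSE 4-2: Q_total=34.00, C_total=10.00, V=3.40; Q4=17.00, Q2=17.00; dissipated=1.800
Op 2: GROUND 5: Q5=0; energy lost=0.000
Total dissipated: 1.800 μJ

Answer: 1.80 μJ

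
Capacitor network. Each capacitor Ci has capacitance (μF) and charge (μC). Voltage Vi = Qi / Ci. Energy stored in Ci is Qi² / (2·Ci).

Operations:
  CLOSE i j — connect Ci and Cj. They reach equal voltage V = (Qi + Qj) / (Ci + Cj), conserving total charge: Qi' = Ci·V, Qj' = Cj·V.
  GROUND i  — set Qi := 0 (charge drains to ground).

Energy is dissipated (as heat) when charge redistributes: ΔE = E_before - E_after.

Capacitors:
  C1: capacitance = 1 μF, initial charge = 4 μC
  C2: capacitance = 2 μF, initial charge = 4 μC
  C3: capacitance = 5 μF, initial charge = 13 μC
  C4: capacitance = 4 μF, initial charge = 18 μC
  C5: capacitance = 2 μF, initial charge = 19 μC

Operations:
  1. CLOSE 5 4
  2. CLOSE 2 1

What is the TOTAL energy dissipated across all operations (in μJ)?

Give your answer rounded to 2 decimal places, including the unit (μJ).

Answer: 18.00 μJ

Derivation:
Initial: C1(1μF, Q=4μC, V=4.00V), C2(2μF, Q=4μC, V=2.00V), C3(5μF, Q=13μC, V=2.60V), C4(4μF, Q=18μC, V=4.50V), C5(2μF, Q=19μC, V=9.50V)
Op 1: CLOSE 5-4: Q_total=37.00, C_total=6.00, V=6.17; Q5=12.33, Q4=24.67; dissipated=16.667
Op 2: CLOSE 2-1: Q_total=8.00, C_total=3.00, V=2.67; Q2=5.33, Q1=2.67; dissipated=1.333
Total dissipated: 18.000 μJ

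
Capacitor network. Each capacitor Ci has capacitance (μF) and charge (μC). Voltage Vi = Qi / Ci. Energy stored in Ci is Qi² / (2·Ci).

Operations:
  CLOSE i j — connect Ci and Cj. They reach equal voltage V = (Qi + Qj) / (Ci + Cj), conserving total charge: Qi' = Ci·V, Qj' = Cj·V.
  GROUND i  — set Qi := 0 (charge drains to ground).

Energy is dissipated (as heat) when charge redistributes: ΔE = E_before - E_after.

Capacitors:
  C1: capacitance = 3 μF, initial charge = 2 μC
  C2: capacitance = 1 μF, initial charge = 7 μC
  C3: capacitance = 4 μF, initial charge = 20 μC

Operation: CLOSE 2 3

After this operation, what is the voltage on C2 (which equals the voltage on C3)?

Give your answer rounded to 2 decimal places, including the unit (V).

Initial: C1(3μF, Q=2μC, V=0.67V), C2(1μF, Q=7μC, V=7.00V), C3(4μF, Q=20μC, V=5.00V)
Op 1: CLOSE 2-3: Q_total=27.00, C_total=5.00, V=5.40; Q2=5.40, Q3=21.60; dissipated=1.600

Answer: 5.40 V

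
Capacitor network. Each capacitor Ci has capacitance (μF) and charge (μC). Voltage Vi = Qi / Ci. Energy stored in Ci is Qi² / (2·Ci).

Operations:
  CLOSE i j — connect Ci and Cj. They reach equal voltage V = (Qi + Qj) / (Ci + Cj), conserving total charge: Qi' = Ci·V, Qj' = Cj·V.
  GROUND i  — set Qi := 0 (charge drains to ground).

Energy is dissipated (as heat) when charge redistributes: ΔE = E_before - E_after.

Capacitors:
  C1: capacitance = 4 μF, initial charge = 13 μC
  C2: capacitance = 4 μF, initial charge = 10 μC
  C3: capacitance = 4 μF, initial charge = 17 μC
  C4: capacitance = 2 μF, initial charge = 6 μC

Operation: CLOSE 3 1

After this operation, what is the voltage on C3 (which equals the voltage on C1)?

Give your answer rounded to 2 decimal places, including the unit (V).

Answer: 3.75 V

Derivation:
Initial: C1(4μF, Q=13μC, V=3.25V), C2(4μF, Q=10μC, V=2.50V), C3(4μF, Q=17μC, V=4.25V), C4(2μF, Q=6μC, V=3.00V)
Op 1: CLOSE 3-1: Q_total=30.00, C_total=8.00, V=3.75; Q3=15.00, Q1=15.00; dissipated=1.000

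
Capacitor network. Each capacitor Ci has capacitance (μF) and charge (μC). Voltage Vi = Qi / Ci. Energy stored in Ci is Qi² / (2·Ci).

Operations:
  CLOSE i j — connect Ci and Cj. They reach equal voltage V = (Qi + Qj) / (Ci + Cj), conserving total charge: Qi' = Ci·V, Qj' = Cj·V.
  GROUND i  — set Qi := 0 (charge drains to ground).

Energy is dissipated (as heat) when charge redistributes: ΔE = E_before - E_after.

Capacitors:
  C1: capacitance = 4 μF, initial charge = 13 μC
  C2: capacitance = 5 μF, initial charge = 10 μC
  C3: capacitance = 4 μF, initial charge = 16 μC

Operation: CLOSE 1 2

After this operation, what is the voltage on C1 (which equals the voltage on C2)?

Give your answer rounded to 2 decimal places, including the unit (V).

Answer: 2.56 V

Derivation:
Initial: C1(4μF, Q=13μC, V=3.25V), C2(5μF, Q=10μC, V=2.00V), C3(4μF, Q=16μC, V=4.00V)
Op 1: CLOSE 1-2: Q_total=23.00, C_total=9.00, V=2.56; Q1=10.22, Q2=12.78; dissipated=1.736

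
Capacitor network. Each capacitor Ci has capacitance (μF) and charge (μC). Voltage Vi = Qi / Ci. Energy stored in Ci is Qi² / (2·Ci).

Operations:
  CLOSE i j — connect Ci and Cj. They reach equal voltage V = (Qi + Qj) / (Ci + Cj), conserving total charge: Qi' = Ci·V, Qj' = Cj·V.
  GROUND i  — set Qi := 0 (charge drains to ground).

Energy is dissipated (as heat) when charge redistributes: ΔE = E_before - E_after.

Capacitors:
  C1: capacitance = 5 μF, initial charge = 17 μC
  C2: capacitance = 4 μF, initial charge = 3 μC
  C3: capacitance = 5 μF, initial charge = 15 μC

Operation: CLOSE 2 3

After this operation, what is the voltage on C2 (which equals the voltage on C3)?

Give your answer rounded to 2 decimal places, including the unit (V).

Answer: 2.00 V

Derivation:
Initial: C1(5μF, Q=17μC, V=3.40V), C2(4μF, Q=3μC, V=0.75V), C3(5μF, Q=15μC, V=3.00V)
Op 1: CLOSE 2-3: Q_total=18.00, C_total=9.00, V=2.00; Q2=8.00, Q3=10.00; dissipated=5.625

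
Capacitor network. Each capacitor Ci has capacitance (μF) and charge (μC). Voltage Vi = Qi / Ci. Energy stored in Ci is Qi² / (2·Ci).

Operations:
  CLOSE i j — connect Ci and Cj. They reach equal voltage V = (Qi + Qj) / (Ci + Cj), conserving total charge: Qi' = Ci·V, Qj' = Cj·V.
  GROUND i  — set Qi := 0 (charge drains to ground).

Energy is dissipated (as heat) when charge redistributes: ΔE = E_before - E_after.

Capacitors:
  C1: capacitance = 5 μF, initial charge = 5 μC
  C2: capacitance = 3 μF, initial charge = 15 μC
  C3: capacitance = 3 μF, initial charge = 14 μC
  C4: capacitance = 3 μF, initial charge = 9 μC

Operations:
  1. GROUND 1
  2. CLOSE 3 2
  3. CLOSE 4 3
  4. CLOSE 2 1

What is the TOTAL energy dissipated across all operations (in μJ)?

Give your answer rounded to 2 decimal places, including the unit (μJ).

Initial: C1(5μF, Q=5μC, V=1.00V), C2(3μF, Q=15μC, V=5.00V), C3(3μF, Q=14μC, V=4.67V), C4(3μF, Q=9μC, V=3.00V)
Op 1: GROUND 1: Q1=0; energy lost=2.500
Op 2: CLOSE 3-2: Q_total=29.00, C_total=6.00, V=4.83; Q3=14.50, Q2=14.50; dissipated=0.083
Op 3: CLOSE 4-3: Q_total=23.50, C_total=6.00, V=3.92; Q4=11.75, Q3=11.75; dissipated=2.521
Op 4: CLOSE 2-1: Q_total=14.50, C_total=8.00, V=1.81; Q2=5.44, Q1=9.06; dissipated=21.901
Total dissipated: 27.005 μJ

Answer: 27.01 μJ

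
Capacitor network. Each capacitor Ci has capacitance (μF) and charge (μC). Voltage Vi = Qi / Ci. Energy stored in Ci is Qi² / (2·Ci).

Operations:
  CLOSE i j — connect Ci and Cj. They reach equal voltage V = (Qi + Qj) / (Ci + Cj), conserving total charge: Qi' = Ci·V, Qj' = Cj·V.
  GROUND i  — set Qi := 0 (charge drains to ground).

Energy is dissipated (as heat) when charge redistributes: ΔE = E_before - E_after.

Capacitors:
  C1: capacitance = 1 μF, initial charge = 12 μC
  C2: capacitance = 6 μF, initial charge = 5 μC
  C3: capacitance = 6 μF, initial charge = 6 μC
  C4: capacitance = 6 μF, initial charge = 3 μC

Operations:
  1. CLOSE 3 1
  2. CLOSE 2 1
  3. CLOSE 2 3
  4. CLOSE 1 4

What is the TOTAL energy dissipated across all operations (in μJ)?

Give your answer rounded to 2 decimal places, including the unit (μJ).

Answer: 56.63 μJ

Derivation:
Initial: C1(1μF, Q=12μC, V=12.00V), C2(6μF, Q=5μC, V=0.83V), C3(6μF, Q=6μC, V=1.00V), C4(6μF, Q=3μC, V=0.50V)
Op 1: CLOSE 3-1: Q_total=18.00, C_total=7.00, V=2.57; Q3=15.43, Q1=2.57; dissipated=51.857
Op 2: CLOSE 2-1: Q_total=7.57, C_total=7.00, V=1.08; Q2=6.49, Q1=1.08; dissipated=1.295
Op 3: CLOSE 2-3: Q_total=21.92, C_total=12.00, V=1.83; Q2=10.96, Q3=10.96; dissipated=3.329
Op 4: CLOSE 1-4: Q_total=4.08, C_total=7.00, V=0.58; Q1=0.58, Q4=3.50; dissipated=0.145
Total dissipated: 56.626 μJ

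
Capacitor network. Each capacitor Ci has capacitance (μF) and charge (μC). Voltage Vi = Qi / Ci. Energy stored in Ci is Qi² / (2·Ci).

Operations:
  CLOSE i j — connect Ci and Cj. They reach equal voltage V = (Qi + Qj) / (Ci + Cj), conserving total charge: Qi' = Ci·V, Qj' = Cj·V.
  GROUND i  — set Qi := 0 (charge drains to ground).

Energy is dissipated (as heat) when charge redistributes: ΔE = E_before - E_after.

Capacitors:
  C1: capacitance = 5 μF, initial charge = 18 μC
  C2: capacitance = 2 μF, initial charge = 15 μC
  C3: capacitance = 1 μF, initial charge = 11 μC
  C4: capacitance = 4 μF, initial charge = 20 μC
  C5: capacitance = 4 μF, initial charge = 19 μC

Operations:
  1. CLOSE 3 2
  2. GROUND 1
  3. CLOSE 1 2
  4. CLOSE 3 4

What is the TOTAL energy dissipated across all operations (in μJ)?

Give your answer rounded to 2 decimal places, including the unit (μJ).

Initial: C1(5μF, Q=18μC, V=3.60V), C2(2μF, Q=15μC, V=7.50V), C3(1μF, Q=11μC, V=11.00V), C4(4μF, Q=20μC, V=5.00V), C5(4μF, Q=19μC, V=4.75V)
Op 1: CLOSE 3-2: Q_total=26.00, C_total=3.00, V=8.67; Q3=8.67, Q2=17.33; dissipated=4.083
Op 2: GROUND 1: Q1=0; energy lost=32.400
Op 3: CLOSE 1-2: Q_total=17.33, C_total=7.00, V=2.48; Q1=12.38, Q2=4.95; dissipated=53.651
Op 4: CLOSE 3-4: Q_total=28.67, C_total=5.00, V=5.73; Q3=5.73, Q4=22.93; dissipated=5.378
Total dissipated: 95.512 μJ

Answer: 95.51 μJ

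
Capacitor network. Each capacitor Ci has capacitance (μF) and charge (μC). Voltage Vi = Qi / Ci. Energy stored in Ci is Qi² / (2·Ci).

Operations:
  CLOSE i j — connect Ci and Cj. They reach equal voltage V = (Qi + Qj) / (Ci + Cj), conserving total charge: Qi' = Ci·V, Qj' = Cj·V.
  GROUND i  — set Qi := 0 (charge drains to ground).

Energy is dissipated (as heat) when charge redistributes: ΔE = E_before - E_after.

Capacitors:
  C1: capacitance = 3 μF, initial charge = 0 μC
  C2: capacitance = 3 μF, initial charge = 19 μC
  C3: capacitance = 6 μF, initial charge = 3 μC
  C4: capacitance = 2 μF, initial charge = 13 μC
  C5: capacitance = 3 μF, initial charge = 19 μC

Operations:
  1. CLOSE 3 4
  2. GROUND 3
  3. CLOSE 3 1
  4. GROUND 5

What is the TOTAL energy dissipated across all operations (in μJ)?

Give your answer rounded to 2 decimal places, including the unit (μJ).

Answer: 99.17 μJ

Derivation:
Initial: C1(3μF, Q=0μC, V=0.00V), C2(3μF, Q=19μC, V=6.33V), C3(6μF, Q=3μC, V=0.50V), C4(2μF, Q=13μC, V=6.50V), C5(3μF, Q=19μC, V=6.33V)
Op 1: CLOSE 3-4: Q_total=16.00, C_total=8.00, V=2.00; Q3=12.00, Q4=4.00; dissipated=27.000
Op 2: GROUND 3: Q3=0; energy lost=12.000
Op 3: CLOSE 3-1: Q_total=0.00, C_total=9.00, V=0.00; Q3=0.00, Q1=0.00; dissipated=0.000
Op 4: GROUND 5: Q5=0; energy lost=60.167
Total dissipated: 99.167 μJ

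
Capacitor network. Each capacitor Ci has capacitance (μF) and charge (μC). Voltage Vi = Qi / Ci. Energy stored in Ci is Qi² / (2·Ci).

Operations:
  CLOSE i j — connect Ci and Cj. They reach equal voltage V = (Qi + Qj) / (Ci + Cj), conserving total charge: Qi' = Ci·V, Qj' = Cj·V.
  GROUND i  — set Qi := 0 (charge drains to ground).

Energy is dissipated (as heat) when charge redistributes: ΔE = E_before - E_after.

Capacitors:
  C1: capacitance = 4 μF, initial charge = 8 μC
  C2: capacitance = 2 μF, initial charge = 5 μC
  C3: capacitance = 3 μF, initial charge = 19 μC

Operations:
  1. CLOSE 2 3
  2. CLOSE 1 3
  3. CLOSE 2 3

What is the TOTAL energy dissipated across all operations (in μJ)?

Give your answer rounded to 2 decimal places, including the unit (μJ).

Initial: C1(4μF, Q=8μC, V=2.00V), C2(2μF, Q=5μC, V=2.50V), C3(3μF, Q=19μC, V=6.33V)
Op 1: CLOSE 2-3: Q_total=24.00, C_total=5.00, V=4.80; Q2=9.60, Q3=14.40; dissipated=8.817
Op 2: CLOSE 1-3: Q_total=22.40, C_total=7.00, V=3.20; Q1=12.80, Q3=9.60; dissipated=6.720
Op 3: CLOSE 2-3: Q_total=19.20, C_total=5.00, V=3.84; Q2=7.68, Q3=11.52; dissipated=1.536
Total dissipated: 17.073 μJ

Answer: 17.07 μJ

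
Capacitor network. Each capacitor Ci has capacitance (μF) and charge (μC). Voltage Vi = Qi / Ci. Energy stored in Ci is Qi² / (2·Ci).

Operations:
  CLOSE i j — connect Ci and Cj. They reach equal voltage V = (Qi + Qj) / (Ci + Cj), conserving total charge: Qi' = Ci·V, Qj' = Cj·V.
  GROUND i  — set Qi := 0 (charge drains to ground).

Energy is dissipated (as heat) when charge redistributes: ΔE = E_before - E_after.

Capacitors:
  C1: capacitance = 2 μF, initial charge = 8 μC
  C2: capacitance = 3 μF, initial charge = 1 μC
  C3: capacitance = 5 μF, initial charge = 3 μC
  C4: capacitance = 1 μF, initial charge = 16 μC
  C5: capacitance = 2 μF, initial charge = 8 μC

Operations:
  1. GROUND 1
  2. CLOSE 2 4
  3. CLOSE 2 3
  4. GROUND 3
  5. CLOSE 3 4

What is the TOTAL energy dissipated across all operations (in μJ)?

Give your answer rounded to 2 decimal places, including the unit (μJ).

Answer: 137.75 μJ

Derivation:
Initial: C1(2μF, Q=8μC, V=4.00V), C2(3μF, Q=1μC, V=0.33V), C3(5μF, Q=3μC, V=0.60V), C4(1μF, Q=16μC, V=16.00V), C5(2μF, Q=8μC, V=4.00V)
Op 1: GROUND 1: Q1=0; energy lost=16.000
Op 2: CLOSE 2-4: Q_total=17.00, C_total=4.00, V=4.25; Q2=12.75, Q4=4.25; dissipated=92.042
Op 3: CLOSE 2-3: Q_total=15.75, C_total=8.00, V=1.97; Q2=5.91, Q3=9.84; dissipated=12.490
Op 4: GROUND 3: Q3=0; energy lost=9.690
Op 5: CLOSE 3-4: Q_total=4.25, C_total=6.00, V=0.71; Q3=3.54, Q4=0.71; dissipated=7.526
Total dissipated: 137.747 μJ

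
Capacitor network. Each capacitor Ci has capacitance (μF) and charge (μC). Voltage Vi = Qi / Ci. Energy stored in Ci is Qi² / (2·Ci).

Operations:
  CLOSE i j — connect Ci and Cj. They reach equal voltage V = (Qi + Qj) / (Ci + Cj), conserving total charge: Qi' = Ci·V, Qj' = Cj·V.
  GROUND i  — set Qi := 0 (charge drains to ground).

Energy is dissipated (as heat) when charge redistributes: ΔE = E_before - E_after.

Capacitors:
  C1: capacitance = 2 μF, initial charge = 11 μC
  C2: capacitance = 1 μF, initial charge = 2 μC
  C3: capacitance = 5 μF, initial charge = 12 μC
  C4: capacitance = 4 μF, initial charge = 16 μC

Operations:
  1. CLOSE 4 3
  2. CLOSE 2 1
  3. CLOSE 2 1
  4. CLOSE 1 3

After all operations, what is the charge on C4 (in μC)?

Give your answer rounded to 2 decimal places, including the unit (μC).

Initial: C1(2μF, Q=11μC, V=5.50V), C2(1μF, Q=2μC, V=2.00V), C3(5μF, Q=12μC, V=2.40V), C4(4μF, Q=16μC, V=4.00V)
Op 1: CLOSE 4-3: Q_total=28.00, C_total=9.00, V=3.11; Q4=12.44, Q3=15.56; dissipated=2.844
Op 2: CLOSE 2-1: Q_total=13.00, C_total=3.00, V=4.33; Q2=4.33, Q1=8.67; dissipated=4.083
Op 3: CLOSE 2-1: Q_total=13.00, C_total=3.00, V=4.33; Q2=4.33, Q1=8.67; dissipated=0.000
Op 4: CLOSE 1-3: Q_total=24.22, C_total=7.00, V=3.46; Q1=6.92, Q3=17.30; dissipated=1.067
Final charges: Q1=6.92, Q2=4.33, Q3=17.30, Q4=12.44

Answer: 12.44 μC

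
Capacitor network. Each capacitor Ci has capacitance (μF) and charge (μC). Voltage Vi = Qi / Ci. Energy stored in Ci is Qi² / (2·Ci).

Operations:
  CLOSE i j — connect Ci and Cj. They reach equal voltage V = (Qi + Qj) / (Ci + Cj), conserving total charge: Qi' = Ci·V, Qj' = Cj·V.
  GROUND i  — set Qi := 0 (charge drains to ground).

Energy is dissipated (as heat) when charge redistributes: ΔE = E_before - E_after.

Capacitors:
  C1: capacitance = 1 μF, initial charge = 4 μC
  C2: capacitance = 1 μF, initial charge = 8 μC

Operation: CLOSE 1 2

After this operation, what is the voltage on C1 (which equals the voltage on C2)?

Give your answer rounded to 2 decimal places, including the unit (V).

Answer: 6.00 V

Derivation:
Initial: C1(1μF, Q=4μC, V=4.00V), C2(1μF, Q=8μC, V=8.00V)
Op 1: CLOSE 1-2: Q_total=12.00, C_total=2.00, V=6.00; Q1=6.00, Q2=6.00; dissipated=4.000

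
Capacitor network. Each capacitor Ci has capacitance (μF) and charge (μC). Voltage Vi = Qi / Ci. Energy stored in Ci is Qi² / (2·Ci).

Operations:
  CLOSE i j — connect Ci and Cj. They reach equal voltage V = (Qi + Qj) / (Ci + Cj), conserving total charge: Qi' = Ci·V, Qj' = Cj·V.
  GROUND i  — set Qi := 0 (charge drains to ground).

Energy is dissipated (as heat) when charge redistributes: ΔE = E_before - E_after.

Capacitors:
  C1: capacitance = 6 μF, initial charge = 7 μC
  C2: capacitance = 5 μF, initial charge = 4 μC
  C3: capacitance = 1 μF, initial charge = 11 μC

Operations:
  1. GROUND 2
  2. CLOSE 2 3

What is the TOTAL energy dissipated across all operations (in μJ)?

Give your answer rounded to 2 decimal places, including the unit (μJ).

Answer: 52.02 μJ

Derivation:
Initial: C1(6μF, Q=7μC, V=1.17V), C2(5μF, Q=4μC, V=0.80V), C3(1μF, Q=11μC, V=11.00V)
Op 1: GROUND 2: Q2=0; energy lost=1.600
Op 2: CLOSE 2-3: Q_total=11.00, C_total=6.00, V=1.83; Q2=9.17, Q3=1.83; dissipated=50.417
Total dissipated: 52.017 μJ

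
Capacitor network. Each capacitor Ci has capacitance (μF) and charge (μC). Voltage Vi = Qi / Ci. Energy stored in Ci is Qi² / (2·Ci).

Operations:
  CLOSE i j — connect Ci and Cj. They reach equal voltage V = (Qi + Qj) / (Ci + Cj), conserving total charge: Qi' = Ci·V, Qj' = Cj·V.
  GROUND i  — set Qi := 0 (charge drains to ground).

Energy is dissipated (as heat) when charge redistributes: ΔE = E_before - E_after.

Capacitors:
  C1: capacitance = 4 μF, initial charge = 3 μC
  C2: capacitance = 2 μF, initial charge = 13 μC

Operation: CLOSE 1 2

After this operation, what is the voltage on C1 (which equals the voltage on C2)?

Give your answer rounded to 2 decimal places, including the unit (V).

Initial: C1(4μF, Q=3μC, V=0.75V), C2(2μF, Q=13μC, V=6.50V)
Op 1: CLOSE 1-2: Q_total=16.00, C_total=6.00, V=2.67; Q1=10.67, Q2=5.33; dissipated=22.042

Answer: 2.67 V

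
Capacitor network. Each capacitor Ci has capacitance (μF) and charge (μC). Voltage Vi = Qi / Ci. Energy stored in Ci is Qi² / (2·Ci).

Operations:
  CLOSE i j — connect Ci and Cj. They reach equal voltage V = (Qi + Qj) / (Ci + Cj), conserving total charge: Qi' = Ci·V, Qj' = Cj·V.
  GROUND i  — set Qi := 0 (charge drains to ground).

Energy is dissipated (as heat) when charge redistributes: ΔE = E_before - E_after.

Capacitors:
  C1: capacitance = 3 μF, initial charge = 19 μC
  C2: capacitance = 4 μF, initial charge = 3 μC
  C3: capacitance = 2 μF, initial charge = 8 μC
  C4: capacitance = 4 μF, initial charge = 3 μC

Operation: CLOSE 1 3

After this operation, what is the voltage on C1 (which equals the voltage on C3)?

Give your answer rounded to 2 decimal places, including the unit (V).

Initial: C1(3μF, Q=19μC, V=6.33V), C2(4μF, Q=3μC, V=0.75V), C3(2μF, Q=8μC, V=4.00V), C4(4μF, Q=3μC, V=0.75V)
Op 1: CLOSE 1-3: Q_total=27.00, C_total=5.00, V=5.40; Q1=16.20, Q3=10.80; dissipated=3.267

Answer: 5.40 V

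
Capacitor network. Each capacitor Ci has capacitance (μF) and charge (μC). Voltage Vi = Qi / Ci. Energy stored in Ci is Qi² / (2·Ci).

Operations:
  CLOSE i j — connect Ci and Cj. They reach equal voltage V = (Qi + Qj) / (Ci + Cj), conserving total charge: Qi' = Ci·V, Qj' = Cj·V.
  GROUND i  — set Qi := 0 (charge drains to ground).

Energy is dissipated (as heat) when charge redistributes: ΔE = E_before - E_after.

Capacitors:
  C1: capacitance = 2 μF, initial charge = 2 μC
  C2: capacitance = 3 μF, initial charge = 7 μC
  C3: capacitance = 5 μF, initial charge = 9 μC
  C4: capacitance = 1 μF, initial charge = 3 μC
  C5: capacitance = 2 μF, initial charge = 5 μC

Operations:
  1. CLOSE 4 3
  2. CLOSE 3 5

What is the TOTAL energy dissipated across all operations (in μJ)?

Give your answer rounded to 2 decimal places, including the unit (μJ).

Initial: C1(2μF, Q=2μC, V=1.00V), C2(3μF, Q=7μC, V=2.33V), C3(5μF, Q=9μC, V=1.80V), C4(1μF, Q=3μC, V=3.00V), C5(2μF, Q=5μC, V=2.50V)
Op 1: CLOSE 4-3: Q_total=12.00, C_total=6.00, V=2.00; Q4=2.00, Q3=10.00; dissipated=0.600
Op 2: CLOSE 3-5: Q_total=15.00, C_total=7.00, V=2.14; Q3=10.71, Q5=4.29; dissipated=0.179
Total dissipated: 0.779 μJ

Answer: 0.78 μJ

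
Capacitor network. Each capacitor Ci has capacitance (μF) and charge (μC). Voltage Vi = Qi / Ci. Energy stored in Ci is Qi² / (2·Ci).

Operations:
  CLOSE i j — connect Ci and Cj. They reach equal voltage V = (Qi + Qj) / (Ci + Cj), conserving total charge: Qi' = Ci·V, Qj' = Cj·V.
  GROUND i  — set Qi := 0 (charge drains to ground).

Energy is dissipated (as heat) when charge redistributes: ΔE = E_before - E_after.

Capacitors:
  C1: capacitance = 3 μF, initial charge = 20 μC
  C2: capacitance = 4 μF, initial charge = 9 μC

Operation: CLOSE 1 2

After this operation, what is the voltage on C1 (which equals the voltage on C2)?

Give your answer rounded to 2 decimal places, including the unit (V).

Initial: C1(3μF, Q=20μC, V=6.67V), C2(4μF, Q=9μC, V=2.25V)
Op 1: CLOSE 1-2: Q_total=29.00, C_total=7.00, V=4.14; Q1=12.43, Q2=16.57; dissipated=16.720

Answer: 4.14 V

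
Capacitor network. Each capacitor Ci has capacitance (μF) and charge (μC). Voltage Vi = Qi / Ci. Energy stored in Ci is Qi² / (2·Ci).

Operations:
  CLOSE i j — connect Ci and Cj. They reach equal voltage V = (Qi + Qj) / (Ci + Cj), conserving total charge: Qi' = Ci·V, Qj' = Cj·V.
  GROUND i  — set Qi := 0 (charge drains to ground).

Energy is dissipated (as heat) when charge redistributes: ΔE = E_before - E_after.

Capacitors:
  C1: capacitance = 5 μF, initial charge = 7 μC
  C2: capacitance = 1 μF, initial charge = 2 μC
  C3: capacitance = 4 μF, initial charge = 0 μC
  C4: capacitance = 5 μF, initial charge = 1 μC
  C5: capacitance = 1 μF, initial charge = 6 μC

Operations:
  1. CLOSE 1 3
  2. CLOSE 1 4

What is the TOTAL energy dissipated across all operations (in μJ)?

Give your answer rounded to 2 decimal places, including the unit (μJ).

Answer: 2.60 μJ

Derivation:
Initial: C1(5μF, Q=7μC, V=1.40V), C2(1μF, Q=2μC, V=2.00V), C3(4μF, Q=0μC, V=0.00V), C4(5μF, Q=1μC, V=0.20V), C5(1μF, Q=6μC, V=6.00V)
Op 1: CLOSE 1-3: Q_total=7.00, C_total=9.00, V=0.78; Q1=3.89, Q3=3.11; dissipated=2.178
Op 2: CLOSE 1-4: Q_total=4.89, C_total=10.00, V=0.49; Q1=2.44, Q4=2.44; dissipated=0.417
Total dissipated: 2.595 μJ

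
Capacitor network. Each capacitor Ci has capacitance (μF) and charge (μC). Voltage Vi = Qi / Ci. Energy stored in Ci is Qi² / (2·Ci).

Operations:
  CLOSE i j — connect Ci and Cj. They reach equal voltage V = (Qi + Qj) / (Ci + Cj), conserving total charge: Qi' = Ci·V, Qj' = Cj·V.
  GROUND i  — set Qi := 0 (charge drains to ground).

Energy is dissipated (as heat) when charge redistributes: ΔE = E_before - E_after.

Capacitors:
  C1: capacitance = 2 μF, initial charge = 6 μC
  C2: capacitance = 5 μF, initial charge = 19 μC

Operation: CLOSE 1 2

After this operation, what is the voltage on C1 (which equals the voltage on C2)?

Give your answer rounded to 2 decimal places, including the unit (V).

Initial: C1(2μF, Q=6μC, V=3.00V), C2(5μF, Q=19μC, V=3.80V)
Op 1: CLOSE 1-2: Q_total=25.00, C_total=7.00, V=3.57; Q1=7.14, Q2=17.86; dissipated=0.457

Answer: 3.57 V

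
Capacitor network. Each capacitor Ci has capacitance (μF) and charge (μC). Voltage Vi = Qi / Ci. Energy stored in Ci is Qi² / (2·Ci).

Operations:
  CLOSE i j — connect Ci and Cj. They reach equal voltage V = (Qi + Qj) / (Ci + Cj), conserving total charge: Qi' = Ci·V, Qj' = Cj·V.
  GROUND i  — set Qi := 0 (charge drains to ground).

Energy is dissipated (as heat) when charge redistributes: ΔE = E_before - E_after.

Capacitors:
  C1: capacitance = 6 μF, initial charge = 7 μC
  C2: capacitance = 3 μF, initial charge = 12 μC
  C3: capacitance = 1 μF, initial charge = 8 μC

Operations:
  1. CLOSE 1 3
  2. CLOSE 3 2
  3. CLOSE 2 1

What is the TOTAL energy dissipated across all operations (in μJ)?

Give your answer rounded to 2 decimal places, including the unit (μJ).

Answer: 23.25 μJ

Derivation:
Initial: C1(6μF, Q=7μC, V=1.17V), C2(3μF, Q=12μC, V=4.00V), C3(1μF, Q=8μC, V=8.00V)
Op 1: CLOSE 1-3: Q_total=15.00, C_total=7.00, V=2.14; Q1=12.86, Q3=2.14; dissipated=20.012
Op 2: CLOSE 3-2: Q_total=14.14, C_total=4.00, V=3.54; Q3=3.54, Q2=10.61; dissipated=1.293
Op 3: CLOSE 2-1: Q_total=23.46, C_total=9.00, V=2.61; Q2=7.82, Q1=15.64; dissipated=1.940
Total dissipated: 23.245 μJ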